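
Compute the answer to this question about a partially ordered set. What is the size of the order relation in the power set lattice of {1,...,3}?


The order relation is {(a,b) : a <= b}, reflexive so it includes (a,a).
Examples: ({},{}), ({},{1,2}), ({},{1,2,3}), ({},{1,3}), ({},{1}), ...
Total ordered pairs: 27


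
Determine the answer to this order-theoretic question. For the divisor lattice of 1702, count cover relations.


A cover relation a -< b holds when a < b with no c strictly between.
Cover relations:
  1 -< 2
  1 -< 23
  1 -< 37
  2 -< 46
  2 -< 74
  23 -< 46
  23 -< 851
  37 -< 74
  ...4 more
Total: 12


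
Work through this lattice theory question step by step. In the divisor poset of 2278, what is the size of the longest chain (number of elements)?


A chain is a totally ordered subset; we count the number of elements in a maximum chain.
Compute, for each element x, the size of the longest chain ending at x:
  1: 1
  2: 2
  17: 2
  67: 2
  34: 3
  134: 3
  ...
A maximum chain: 1 < 2 < 34 < 2278
Number of elements in the longest chain: 4


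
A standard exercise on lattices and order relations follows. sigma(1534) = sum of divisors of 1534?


sigma(n) = sum of divisors.
Divisors of 1534: [1, 2, 13, 26, 59, 118, 767, 1534]
Sum = 2520


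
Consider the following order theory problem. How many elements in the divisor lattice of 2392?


Divisors of 2392: [1, 2, 4, 8, 13, 23, 26, 46, 52, 92, 104, 184, 299, 598, 1196, 2392]
Count: 16


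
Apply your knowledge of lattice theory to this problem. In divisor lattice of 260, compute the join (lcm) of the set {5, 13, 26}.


In a divisor lattice, join = lcm (least common multiple).
Compute lcm iteratively: start with first element, then lcm(current, next).
Elements: [5, 13, 26]
lcm(5,13) = 65
lcm(65,26) = 130
Final lcm = 130


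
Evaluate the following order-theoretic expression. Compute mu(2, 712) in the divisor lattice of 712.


In a divisor lattice, mu(a,b) = mu(b/a) where mu is the classical Mobius function.
b/a = 712/2 = 356
Prime factorization of 356: primes [2, 89]
356 is not squarefree, so mu(356) = 0


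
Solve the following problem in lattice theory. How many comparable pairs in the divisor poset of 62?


A comparable pair {a,b} has a < b or b < a in the order.
Count unordered pairs where one element is strictly below the other.
Examples: {1,2}, {1,31}, {1,62}, {2,62}, ...
Total comparable pairs: 5


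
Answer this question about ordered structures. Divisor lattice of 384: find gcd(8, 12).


In a divisor lattice, meet = gcd (greatest common divisor).
By Euclidean algorithm or factoring: gcd(8,12) = 4


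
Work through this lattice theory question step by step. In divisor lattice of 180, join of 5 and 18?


In a divisor lattice, join = lcm (least common multiple).
gcd(5,18) = 1
lcm(5,18) = 5*18/gcd = 90/1 = 90


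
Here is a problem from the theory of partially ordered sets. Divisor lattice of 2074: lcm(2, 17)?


Join=lcm.
gcd(2,17)=1
lcm=34


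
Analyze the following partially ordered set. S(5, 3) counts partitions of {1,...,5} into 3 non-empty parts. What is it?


S(n,k) = k*S(n-1,k) + S(n-1,k-1).
S(4,3) = 6, S(4,2) = 7
S(5,3) = 3*6 + 7 = 18 + 7
S(5,3) = 25


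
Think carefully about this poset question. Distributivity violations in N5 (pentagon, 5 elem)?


Distributive law: a ^ (b v c) = (a ^ b) v (a ^ c).
Check all 5^3 = 125 ordered triples (a,b,c).
  e.g. a=b, b=a, c=c: lhs=b != rhs=a
  e.g. a=b, b=c, c=a: lhs=b != rhs=a
Total violating triples: 2


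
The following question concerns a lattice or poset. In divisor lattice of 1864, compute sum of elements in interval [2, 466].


Interval [2,466] in divisors of 1864: [2, 466]
Sum = 468


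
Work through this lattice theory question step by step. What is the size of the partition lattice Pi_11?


B(n) = number of set partitions of an n-element set.
B(n) satisfies the recurrence: B(n+1) = sum_k C(n,k)*B(k).
B(11) = 678570


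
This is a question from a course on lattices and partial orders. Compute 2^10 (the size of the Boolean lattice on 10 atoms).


Power set = 2^n.
2^10 = 1024


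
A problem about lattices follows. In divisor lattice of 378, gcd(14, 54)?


Meet=gcd.
gcd(14,54)=2


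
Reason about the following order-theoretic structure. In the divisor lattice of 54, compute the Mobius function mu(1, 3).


In a divisor lattice, mu(a,b) = mu(b/a) where mu is the classical Mobius function.
b/a = 3/1 = 3
Prime factorization of 3: primes [3]
3 is squarefree with 1 prime factor(s), so mu(3) = (-1)^1 = -1


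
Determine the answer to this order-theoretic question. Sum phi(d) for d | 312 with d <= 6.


Divisors of 312 up to 6: [1, 2, 3, 4, 6]
phi values: [1, 1, 2, 2, 2]
Sum = 8


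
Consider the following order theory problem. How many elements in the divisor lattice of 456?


Divisors of 456: [1, 2, 3, 4, 6, 8, 12, 19, 24, 38, 57, 76, 114, 152, 228, 456]
Count: 16


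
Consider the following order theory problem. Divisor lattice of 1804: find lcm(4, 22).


In a divisor lattice, join = lcm (least common multiple).
gcd(4,22) = 2
lcm(4,22) = 4*22/gcd = 88/2 = 44


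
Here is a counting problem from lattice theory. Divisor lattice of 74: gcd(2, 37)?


Meet=gcd.
gcd(2,37)=1


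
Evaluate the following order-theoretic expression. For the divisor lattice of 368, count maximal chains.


A maximal chain goes from the minimum element to a maximal element via cover relations.
Counting all min-to-max paths in the cover graph.
Total maximal chains: 5


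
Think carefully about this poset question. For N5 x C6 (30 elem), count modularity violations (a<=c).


Modular law: if a <= c then a v (b ^ c) = (a v b) ^ c.
Check all triples (a,b,c) with a <= c among 30 elements.
  e.g. a=(a,0), b=(c,0), c=(b,0): lhs=(a,0) != rhs=(b,0)
  e.g. a=(a,0), b=(c,1), c=(b,0): lhs=(a,0) != rhs=(b,0)
Total violating triples: 126


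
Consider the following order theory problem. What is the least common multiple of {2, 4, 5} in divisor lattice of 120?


In a divisor lattice, join = lcm (least common multiple).
Compute lcm iteratively: start with first element, then lcm(current, next).
Elements: [2, 4, 5]
lcm(2,4) = 4
lcm(4,5) = 20
Final lcm = 20


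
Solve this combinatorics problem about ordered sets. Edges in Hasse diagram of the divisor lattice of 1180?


A cover relation a -< b holds when a < b with no c strictly between.
Cover relations:
  1 -< 2
  1 -< 5
  1 -< 59
  2 -< 4
  2 -< 10
  2 -< 118
  4 -< 20
  4 -< 236
  ...12 more
Total: 20


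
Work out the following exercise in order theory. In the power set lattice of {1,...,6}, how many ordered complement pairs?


Complement pair (a,b): a meet b = bottom, a join b = top.
Here: A intersect B = {} and A union B = {1,...,6}.
Pairs found: ({},{1,2,3,4,5,6}), ({1},{2,3,4,5,6}), ({2},{1,3,4,5,6}), ({3},{1,2,4,5,6}), ... (60 more)
Total ordered pairs: 64


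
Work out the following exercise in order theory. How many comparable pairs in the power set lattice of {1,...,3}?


A comparable pair {a,b} has a < b or b < a in the order.
Count unordered pairs where one element is strictly below the other.
Examples: {{},{1}}, {{},{2}}, {{},{3}}, {{},{1,2}}, ...
Total comparable pairs: 19


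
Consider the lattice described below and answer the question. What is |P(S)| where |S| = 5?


Power set = 2^n.
2^5 = 32


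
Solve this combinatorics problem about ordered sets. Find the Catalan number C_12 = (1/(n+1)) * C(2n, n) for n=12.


C(n) = C(2n, n) / (n+1).
C(24, 12) = 2704156
C(12) = 2704156 / 13 = 208012


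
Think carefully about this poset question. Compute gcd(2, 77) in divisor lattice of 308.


In a divisor lattice, meet = gcd (greatest common divisor).
By Euclidean algorithm or factoring: gcd(2,77) = 1


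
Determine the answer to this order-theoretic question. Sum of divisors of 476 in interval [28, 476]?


Interval [28,476] in divisors of 476: [28, 476]
Sum = 504


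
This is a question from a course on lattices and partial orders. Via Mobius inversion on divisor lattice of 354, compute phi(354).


phi(n) = n * prod_{p|n} (1 - 1/p).
Prime divisors of 354: [2, 3, 59]
phi(354) = 354 * (1 - 1/2) * (1 - 1/3) * (1 - 1/59)
phi(354) = 116


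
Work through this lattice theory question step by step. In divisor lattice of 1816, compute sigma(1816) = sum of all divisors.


sigma(n) = sum of divisors.
Divisors of 1816: [1, 2, 4, 8, 227, 454, 908, 1816]
Sum = 3420


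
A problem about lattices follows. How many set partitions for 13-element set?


B(n) = number of set partitions of an n-element set.
B(n) satisfies the recurrence: B(n+1) = sum_k C(n,k)*B(k).
B(13) = 27644437


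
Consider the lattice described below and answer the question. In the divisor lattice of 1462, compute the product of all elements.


Divisors of 1462: [1, 2, 17, 34, 43, 86, 731, 1462]
Product = n^(d(n)/2) = 1462^(8/2)
Product = 4568666853136


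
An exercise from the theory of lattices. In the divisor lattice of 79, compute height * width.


Height = length of longest chain minus 1; width = size of largest antichain.
A maximum chain: 1 | 79  (height 1).
A maximum antichain: {1}  (width 1).
Product = 1 * 1 = 1


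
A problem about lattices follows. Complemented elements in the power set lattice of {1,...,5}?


An element a is complemented if some b has a meet b = bottom, a join b = top.
every subset A has complement S\A, so all elements are complemented.
Complemented elements: {}, {1}, {2}, {3}, {4}, {5}, ... (26 more)
Count: 32


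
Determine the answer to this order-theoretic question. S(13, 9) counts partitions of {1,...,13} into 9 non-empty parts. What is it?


S(n,k) = k*S(n-1,k) + S(n-1,k-1).
S(12,9) = 22275, S(12,8) = 159027
S(13,9) = 9*22275 + 159027 = 200475 + 159027
S(13,9) = 359502


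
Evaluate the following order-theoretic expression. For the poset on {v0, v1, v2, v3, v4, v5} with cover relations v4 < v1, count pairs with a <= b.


The order relation is {(a,b) : a <= b}, reflexive so it includes (a,a).
Examples: (v0,v0), (v1,v1), (v2,v2), (v3,v3), (v4,v1), ...
Total ordered pairs: 7


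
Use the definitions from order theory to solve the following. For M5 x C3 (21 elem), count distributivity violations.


Distributive law: a ^ (b v c) = (a ^ b) v (a ^ c).
Check all 21^3 = 9261 ordered triples (a,b,c).
  e.g. a=(a1,0), b=(a2,0), c=(a3,0): lhs=(a1,0) != rhs=(0,0)
  e.g. a=(a1,0), b=(a2,0), c=(a3,1): lhs=(a1,0) != rhs=(0,0)
Total violating triples: 1620


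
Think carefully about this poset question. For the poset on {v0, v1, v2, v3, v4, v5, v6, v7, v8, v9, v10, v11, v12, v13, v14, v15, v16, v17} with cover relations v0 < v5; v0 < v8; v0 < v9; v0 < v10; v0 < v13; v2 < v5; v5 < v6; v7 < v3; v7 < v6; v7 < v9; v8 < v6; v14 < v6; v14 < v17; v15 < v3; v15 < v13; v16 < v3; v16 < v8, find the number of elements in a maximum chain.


A chain is a totally ordered subset; we count the number of elements in a maximum chain.
Compute, for each element x, the size of the longest chain ending at x:
  v0: 1
  v1: 1
  v2: 1
  v4: 1
  v7: 1
  v11: 1
  ...
A maximum chain: v0 < v5 < v6
Number of elements in the longest chain: 3


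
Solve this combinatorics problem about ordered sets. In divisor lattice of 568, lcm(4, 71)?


Join=lcm.
gcd(4,71)=1
lcm=284


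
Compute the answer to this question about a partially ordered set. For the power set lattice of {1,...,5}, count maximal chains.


A maximal chain goes from the minimum element to a maximal element via cover relations.
Counting all min-to-max paths in the cover graph.
Total maximal chains: 120


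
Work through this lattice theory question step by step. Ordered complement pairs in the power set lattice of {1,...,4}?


Complement pair (a,b): a meet b = bottom, a join b = top.
Here: A intersect B = {} and A union B = {1,...,4}.
Pairs found: ({},{1,2,3,4}), ({1},{2,3,4}), ({2},{1,3,4}), ({3},{1,2,4}), ... (12 more)
Total ordered pairs: 16


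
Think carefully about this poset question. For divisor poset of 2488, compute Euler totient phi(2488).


phi(n) = n * prod_{p|n} (1 - 1/p).
Prime divisors of 2488: [2, 311]
phi(2488) = 2488 * (1 - 1/2) * (1 - 1/311)
phi(2488) = 1240


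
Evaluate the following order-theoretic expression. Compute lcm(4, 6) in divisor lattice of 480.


In a divisor lattice, join = lcm (least common multiple).
gcd(4,6) = 2
lcm(4,6) = 4*6/gcd = 24/2 = 12


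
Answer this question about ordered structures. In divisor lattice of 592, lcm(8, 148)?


Join=lcm.
gcd(8,148)=4
lcm=296


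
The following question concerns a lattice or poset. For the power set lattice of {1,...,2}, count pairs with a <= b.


The order relation is {(a,b) : a <= b}, reflexive so it includes (a,a).
Examples: ({},{}), ({},{1,2}), ({},{1}), ({},{2}), ({1,2},{1,2}), ...
Total ordered pairs: 9


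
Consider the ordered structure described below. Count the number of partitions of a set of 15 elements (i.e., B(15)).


B(n) = number of set partitions of an n-element set.
B(n) satisfies the recurrence: B(n+1) = sum_k C(n,k)*B(k).
B(15) = 1382958545


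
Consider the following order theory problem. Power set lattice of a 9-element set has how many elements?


Power set = 2^n.
2^9 = 512


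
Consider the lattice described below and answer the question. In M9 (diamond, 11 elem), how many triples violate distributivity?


Distributive law: a ^ (b v c) = (a ^ b) v (a ^ c).
Check all 11^3 = 1331 ordered triples (a,b,c).
  e.g. a=a1, b=a2, c=a3: lhs=a1 != rhs=0
  e.g. a=a1, b=a2, c=a4: lhs=a1 != rhs=0
Total violating triples: 504


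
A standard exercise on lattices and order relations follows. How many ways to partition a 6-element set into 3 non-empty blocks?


S(n,k) = k*S(n-1,k) + S(n-1,k-1).
S(5,3) = 25, S(5,2) = 15
S(6,3) = 3*25 + 15 = 75 + 15
S(6,3) = 90


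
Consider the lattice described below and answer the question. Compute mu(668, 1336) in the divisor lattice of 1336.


In a divisor lattice, mu(a,b) = mu(b/a) where mu is the classical Mobius function.
b/a = 1336/668 = 2
Prime factorization of 2: primes [2]
2 is squarefree with 1 prime factor(s), so mu(2) = (-1)^1 = -1


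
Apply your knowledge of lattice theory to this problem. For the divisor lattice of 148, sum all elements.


sigma(n) = sum of divisors.
Divisors of 148: [1, 2, 4, 37, 74, 148]
Sum = 266


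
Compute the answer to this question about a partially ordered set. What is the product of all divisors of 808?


Divisors of 808: [1, 2, 4, 8, 101, 202, 404, 808]
Product = n^(d(n)/2) = 808^(8/2)
Product = 426231402496


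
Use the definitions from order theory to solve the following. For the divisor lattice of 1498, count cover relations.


A cover relation a -< b holds when a < b with no c strictly between.
Cover relations:
  1 -< 2
  1 -< 7
  1 -< 107
  2 -< 14
  2 -< 214
  7 -< 14
  7 -< 749
  14 -< 1498
  ...4 more
Total: 12


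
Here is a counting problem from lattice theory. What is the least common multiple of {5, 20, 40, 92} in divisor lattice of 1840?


In a divisor lattice, join = lcm (least common multiple).
Compute lcm iteratively: start with first element, then lcm(current, next).
Elements: [5, 20, 40, 92]
lcm(5,20) = 20
lcm(20,40) = 40
lcm(40,92) = 920
Final lcm = 920


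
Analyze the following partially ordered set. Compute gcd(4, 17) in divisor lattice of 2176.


In a divisor lattice, meet = gcd (greatest common divisor).
By Euclidean algorithm or factoring: gcd(4,17) = 1


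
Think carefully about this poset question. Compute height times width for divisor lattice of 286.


Height = length of longest chain minus 1; width = size of largest antichain.
A maximum chain: 1 | 13 | 143 | 286  (height 3).
A maximum antichain: {2, 11, 13}  (width 3).
Product = 3 * 3 = 9


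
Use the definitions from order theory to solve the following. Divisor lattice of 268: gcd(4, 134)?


Meet=gcd.
gcd(4,134)=2


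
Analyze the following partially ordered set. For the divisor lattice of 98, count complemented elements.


An element a is complemented if some b has a meet b = bottom, a join b = top.
a is complemented iff gcd(a, n/a)=1, i.e. a is a unitary divisor of 98.
Complemented elements: 1, 2, 49, 98
Count: 4


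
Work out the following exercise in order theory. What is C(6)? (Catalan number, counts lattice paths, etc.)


C(n) = C(2n, n) / (n+1).
C(12, 6) = 924
C(6) = 924 / 7 = 132


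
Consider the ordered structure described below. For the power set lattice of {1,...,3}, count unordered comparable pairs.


A comparable pair {a,b} has a < b or b < a in the order.
Count unordered pairs where one element is strictly below the other.
Examples: {{},{1}}, {{},{2}}, {{},{3}}, {{},{1,2}}, ...
Total comparable pairs: 19


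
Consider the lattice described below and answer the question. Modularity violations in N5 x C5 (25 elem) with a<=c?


Modular law: if a <= c then a v (b ^ c) = (a v b) ^ c.
Check all triples (a,b,c) with a <= c among 25 elements.
  e.g. a=(a,0), b=(c,0), c=(b,0): lhs=(a,0) != rhs=(b,0)
  e.g. a=(a,0), b=(c,1), c=(b,0): lhs=(a,0) != rhs=(b,0)
Total violating triples: 75


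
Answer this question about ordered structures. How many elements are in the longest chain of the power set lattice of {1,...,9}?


A chain is a totally ordered subset; we count the number of elements in a maximum chain.
Compute, for each element x, the size of the longest chain ending at x:
  {}: 1
  {1}: 2
  {2}: 2
  {3}: 2
  {4}: 2
  {5}: 2
  ...
A maximum chain: {} < {1} < {1,2} < {1,2,3} < {1,2,3,4} < {1,2,3,4,5} < {1,2,3,4,5,6} < {1,2,3,4,5,6,7} < {1,2,3,4,5,6,7,8} < {1,2,3,4,5,6,7,8,9}
Number of elements in the longest chain: 10


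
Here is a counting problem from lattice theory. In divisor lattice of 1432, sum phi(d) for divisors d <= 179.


Divisors of 1432 up to 179: [1, 2, 4, 8, 179]
phi values: [1, 1, 2, 4, 178]
Sum = 186


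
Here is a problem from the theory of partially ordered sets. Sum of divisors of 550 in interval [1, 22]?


Interval [1,22] in divisors of 550: [1, 2, 11, 22]
Sum = 36


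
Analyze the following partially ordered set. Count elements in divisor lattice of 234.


Divisors of 234: [1, 2, 3, 6, 9, 13, 18, 26, 39, 78, 117, 234]
Count: 12


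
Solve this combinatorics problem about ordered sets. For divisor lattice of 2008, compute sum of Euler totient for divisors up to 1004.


Divisors of 2008 up to 1004: [1, 2, 4, 8, 251, 502, 1004]
phi values: [1, 1, 2, 4, 250, 250, 500]
Sum = 1008


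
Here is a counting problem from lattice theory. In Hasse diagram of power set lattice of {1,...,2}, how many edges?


A cover relation a -< b holds when a < b with no c strictly between.
Cover relations:
  {} -< {1}
  {} -< {2}
  {1} -< {1,2}
  {2} -< {1,2}
Total: 4


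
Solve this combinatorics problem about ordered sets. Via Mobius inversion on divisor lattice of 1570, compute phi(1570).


phi(n) = n * prod_{p|n} (1 - 1/p).
Prime divisors of 1570: [2, 5, 157]
phi(1570) = 1570 * (1 - 1/2) * (1 - 1/5) * (1 - 1/157)
phi(1570) = 624


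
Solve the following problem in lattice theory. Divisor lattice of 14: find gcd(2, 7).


In a divisor lattice, meet = gcd (greatest common divisor).
By Euclidean algorithm or factoring: gcd(2,7) = 1


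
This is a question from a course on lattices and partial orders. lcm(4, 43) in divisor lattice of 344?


Join=lcm.
gcd(4,43)=1
lcm=172


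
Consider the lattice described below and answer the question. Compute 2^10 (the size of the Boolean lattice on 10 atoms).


Power set = 2^n.
2^10 = 1024


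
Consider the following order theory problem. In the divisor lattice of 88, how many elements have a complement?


An element a is complemented if some b has a meet b = bottom, a join b = top.
a is complemented iff gcd(a, n/a)=1, i.e. a is a unitary divisor of 88.
Complemented elements: 1, 8, 11, 88
Count: 4


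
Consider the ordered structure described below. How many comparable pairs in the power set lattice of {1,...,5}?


A comparable pair {a,b} has a < b or b < a in the order.
Count unordered pairs where one element is strictly below the other.
Examples: {{},{1}}, {{},{2}}, {{},{3}}, {{},{4}}, ...
Total comparable pairs: 211


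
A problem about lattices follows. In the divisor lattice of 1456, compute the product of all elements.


Divisors of 1456: [1, 2, 4, 7, 8, 13, 14, 16, 26, 28, 52, 56, 91, 104, 112, 182, 208, 364, 728, 1456]
Product = n^(d(n)/2) = 1456^(20/2)
Product = 42816754991425141257901415858176


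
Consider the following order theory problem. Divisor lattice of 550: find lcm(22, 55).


In a divisor lattice, join = lcm (least common multiple).
gcd(22,55) = 11
lcm(22,55) = 22*55/gcd = 1210/11 = 110


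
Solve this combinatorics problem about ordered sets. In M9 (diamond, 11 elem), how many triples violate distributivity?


Distributive law: a ^ (b v c) = (a ^ b) v (a ^ c).
Check all 11^3 = 1331 ordered triples (a,b,c).
  e.g. a=a1, b=a2, c=a3: lhs=a1 != rhs=0
  e.g. a=a1, b=a2, c=a4: lhs=a1 != rhs=0
Total violating triples: 504


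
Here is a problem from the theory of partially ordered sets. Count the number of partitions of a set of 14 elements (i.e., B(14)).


B(n) = number of set partitions of an n-element set.
B(n) satisfies the recurrence: B(n+1) = sum_k C(n,k)*B(k).
B(14) = 190899322


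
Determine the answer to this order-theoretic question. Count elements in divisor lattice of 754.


Divisors of 754: [1, 2, 13, 26, 29, 58, 377, 754]
Count: 8


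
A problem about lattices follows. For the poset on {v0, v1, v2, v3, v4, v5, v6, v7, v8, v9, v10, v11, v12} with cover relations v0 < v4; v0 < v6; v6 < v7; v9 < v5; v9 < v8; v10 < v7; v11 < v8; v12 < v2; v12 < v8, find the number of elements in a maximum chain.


A chain is a totally ordered subset; we count the number of elements in a maximum chain.
Compute, for each element x, the size of the longest chain ending at x:
  v0: 1
  v1: 1
  v3: 1
  v9: 1
  v10: 1
  v11: 1
  ...
A maximum chain: v0 < v6 < v7
Number of elements in the longest chain: 3


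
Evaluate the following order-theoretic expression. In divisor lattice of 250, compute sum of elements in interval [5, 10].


Interval [5,10] in divisors of 250: [5, 10]
Sum = 15


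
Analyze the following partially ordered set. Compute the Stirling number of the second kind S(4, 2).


S(n,k) = k*S(n-1,k) + S(n-1,k-1).
S(3,2) = 3, S(3,1) = 1
S(4,2) = 2*3 + 1 = 6 + 1
S(4,2) = 7


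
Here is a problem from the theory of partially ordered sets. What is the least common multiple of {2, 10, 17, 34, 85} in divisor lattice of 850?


In a divisor lattice, join = lcm (least common multiple).
Compute lcm iteratively: start with first element, then lcm(current, next).
Elements: [2, 10, 17, 34, 85]
lcm(2,10) = 10
lcm(10,17) = 170
lcm(170,34) = 170
lcm(170,85) = 170
Final lcm = 170


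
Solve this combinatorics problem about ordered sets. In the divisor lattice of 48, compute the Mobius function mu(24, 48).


In a divisor lattice, mu(a,b) = mu(b/a) where mu is the classical Mobius function.
b/a = 48/24 = 2
Prime factorization of 2: primes [2]
2 is squarefree with 1 prime factor(s), so mu(2) = (-1)^1 = -1


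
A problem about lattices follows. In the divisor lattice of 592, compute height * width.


Height = length of longest chain minus 1; width = size of largest antichain.
A maximum chain: 1 | 37 | 74 | 148 | 296 | 592  (height 5).
A maximum antichain: {2, 37}  (width 2).
Product = 5 * 2 = 10


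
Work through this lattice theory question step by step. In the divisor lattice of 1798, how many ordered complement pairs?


Complement pair (a,b): a meet b = bottom, a join b = top.
Here: gcd(a,b)=1 and lcm(a,b)=1798, i.e. a*b=1798 with a,b coprime.
Pairs found: (1,1798), (2,899), (29,62), (31,58), ... (4 more)
Total ordered pairs: 8


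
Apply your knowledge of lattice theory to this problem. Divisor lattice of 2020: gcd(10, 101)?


Meet=gcd.
gcd(10,101)=1


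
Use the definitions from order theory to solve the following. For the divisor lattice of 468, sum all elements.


sigma(n) = sum of divisors.
Divisors of 468: [1, 2, 3, 4, 6, 9, 12, 13, 18, 26, 36, 39, 52, 78, 117, 156, 234, 468]
Sum = 1274


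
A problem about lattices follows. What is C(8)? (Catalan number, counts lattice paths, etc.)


C(n) = C(2n, n) / (n+1).
C(16, 8) = 12870
C(8) = 12870 / 9 = 1430


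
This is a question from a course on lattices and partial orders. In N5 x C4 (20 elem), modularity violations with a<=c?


Modular law: if a <= c then a v (b ^ c) = (a v b) ^ c.
Check all triples (a,b,c) with a <= c among 20 elements.
  e.g. a=(a,0), b=(c,0), c=(b,0): lhs=(a,0) != rhs=(b,0)
  e.g. a=(a,0), b=(c,1), c=(b,0): lhs=(a,0) != rhs=(b,0)
Total violating triples: 40


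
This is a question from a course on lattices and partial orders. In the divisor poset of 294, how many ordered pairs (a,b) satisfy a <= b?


The order relation is {(a,b) : a <= b}, reflexive so it includes (a,a).
Examples: (1,1), (1,14), (1,147), (1,2), (1,21), ...
Total ordered pairs: 54


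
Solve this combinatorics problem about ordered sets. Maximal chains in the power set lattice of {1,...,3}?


A maximal chain goes from the minimum element to a maximal element via cover relations.
Counting all min-to-max paths in the cover graph.
Total maximal chains: 6


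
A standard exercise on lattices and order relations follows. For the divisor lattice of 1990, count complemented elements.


An element a is complemented if some b has a meet b = bottom, a join b = top.
a is complemented iff gcd(a, n/a)=1, i.e. a is a unitary divisor of 1990.
Complemented elements: 1, 2, 5, 10, 199, 398, ... (2 more)
Count: 8


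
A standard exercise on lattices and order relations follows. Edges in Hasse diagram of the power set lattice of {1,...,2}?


A cover relation a -< b holds when a < b with no c strictly between.
Cover relations:
  {} -< {1}
  {} -< {2}
  {1} -< {1,2}
  {2} -< {1,2}
Total: 4


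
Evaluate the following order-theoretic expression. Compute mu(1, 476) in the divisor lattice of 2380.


In a divisor lattice, mu(a,b) = mu(b/a) where mu is the classical Mobius function.
b/a = 476/1 = 476
Prime factorization of 476: primes [2, 7, 17]
476 is not squarefree, so mu(476) = 0


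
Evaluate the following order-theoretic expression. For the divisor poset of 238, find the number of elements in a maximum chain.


A chain is a totally ordered subset; we count the number of elements in a maximum chain.
Compute, for each element x, the size of the longest chain ending at x:
  1: 1
  2: 2
  7: 2
  17: 2
  14: 3
  34: 3
  ...
A maximum chain: 1 < 2 < 14 < 238
Number of elements in the longest chain: 4


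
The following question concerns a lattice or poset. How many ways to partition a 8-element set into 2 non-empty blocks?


S(n,k) = k*S(n-1,k) + S(n-1,k-1).
S(7,2) = 63, S(7,1) = 1
S(8,2) = 2*63 + 1 = 126 + 1
S(8,2) = 127


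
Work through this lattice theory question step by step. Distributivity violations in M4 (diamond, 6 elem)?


Distributive law: a ^ (b v c) = (a ^ b) v (a ^ c).
Check all 6^3 = 216 ordered triples (a,b,c).
  e.g. a=a1, b=a2, c=a3: lhs=a1 != rhs=0
  e.g. a=a1, b=a2, c=a4: lhs=a1 != rhs=0
Total violating triples: 24


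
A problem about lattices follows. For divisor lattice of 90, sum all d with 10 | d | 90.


Interval [10,90] in divisors of 90: [10, 30, 90]
Sum = 130


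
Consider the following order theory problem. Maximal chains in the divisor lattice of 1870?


A maximal chain goes from the minimum element to a maximal element via cover relations.
Counting all min-to-max paths in the cover graph.
Total maximal chains: 24


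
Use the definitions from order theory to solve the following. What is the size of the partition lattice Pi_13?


B(n) = number of set partitions of an n-element set.
B(n) satisfies the recurrence: B(n+1) = sum_k C(n,k)*B(k).
B(13) = 27644437


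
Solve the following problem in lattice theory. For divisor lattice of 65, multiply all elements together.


Divisors of 65: [1, 5, 13, 65]
Product = n^(d(n)/2) = 65^(4/2)
Product = 4225


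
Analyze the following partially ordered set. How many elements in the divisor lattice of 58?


Divisors of 58: [1, 2, 29, 58]
Count: 4


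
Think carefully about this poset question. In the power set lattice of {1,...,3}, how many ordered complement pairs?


Complement pair (a,b): a meet b = bottom, a join b = top.
Here: A intersect B = {} and A union B = {1,...,3}.
Pairs found: ({},{1,2,3}), ({1},{2,3}), ({2},{1,3}), ({3},{1,2}), ... (4 more)
Total ordered pairs: 8


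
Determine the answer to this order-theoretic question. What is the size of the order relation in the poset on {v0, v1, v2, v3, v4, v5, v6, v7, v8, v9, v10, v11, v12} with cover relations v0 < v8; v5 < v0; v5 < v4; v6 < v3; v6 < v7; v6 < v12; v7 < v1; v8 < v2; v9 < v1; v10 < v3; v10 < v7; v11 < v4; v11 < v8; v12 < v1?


The order relation is {(a,b) : a <= b}, reflexive so it includes (a,a).
Examples: (v0,v0), (v0,v2), (v0,v8), (v1,v1), (v10,v1), ...
Total ordered pairs: 33


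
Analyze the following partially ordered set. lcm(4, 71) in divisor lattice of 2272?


Join=lcm.
gcd(4,71)=1
lcm=284


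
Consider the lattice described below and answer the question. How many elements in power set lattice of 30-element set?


Power set = 2^n.
2^30 = 1073741824


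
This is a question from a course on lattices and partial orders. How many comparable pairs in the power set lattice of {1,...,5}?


A comparable pair {a,b} has a < b or b < a in the order.
Count unordered pairs where one element is strictly below the other.
Examples: {{},{1}}, {{},{2}}, {{},{3}}, {{},{4}}, ...
Total comparable pairs: 211


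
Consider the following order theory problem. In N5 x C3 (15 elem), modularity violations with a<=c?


Modular law: if a <= c then a v (b ^ c) = (a v b) ^ c.
Check all triples (a,b,c) with a <= c among 15 elements.
  e.g. a=(a,0), b=(c,0), c=(b,0): lhs=(a,0) != rhs=(b,0)
  e.g. a=(a,0), b=(c,1), c=(b,0): lhs=(a,0) != rhs=(b,0)
Total violating triples: 18


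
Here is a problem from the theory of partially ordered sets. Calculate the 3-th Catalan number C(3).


C(n) = C(2n, n) / (n+1).
C(6, 3) = 20
C(3) = 20 / 4 = 5


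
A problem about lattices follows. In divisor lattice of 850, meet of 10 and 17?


In a divisor lattice, meet = gcd (greatest common divisor).
By Euclidean algorithm or factoring: gcd(10,17) = 1


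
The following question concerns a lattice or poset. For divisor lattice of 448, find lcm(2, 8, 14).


In a divisor lattice, join = lcm (least common multiple).
Compute lcm iteratively: start with first element, then lcm(current, next).
Elements: [2, 8, 14]
lcm(2,8) = 8
lcm(8,14) = 56
Final lcm = 56


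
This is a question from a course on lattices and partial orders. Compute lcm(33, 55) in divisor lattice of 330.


In a divisor lattice, join = lcm (least common multiple).
gcd(33,55) = 11
lcm(33,55) = 33*55/gcd = 1815/11 = 165


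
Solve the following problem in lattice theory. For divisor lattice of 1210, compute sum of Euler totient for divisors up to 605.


Divisors of 1210 up to 605: [1, 2, 5, 10, 11, 22, 55, 110, 121, 242, 605]
phi values: [1, 1, 4, 4, 10, 10, 40, 40, 110, 110, 440]
Sum = 770


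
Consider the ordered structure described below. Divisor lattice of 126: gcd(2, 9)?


Meet=gcd.
gcd(2,9)=1


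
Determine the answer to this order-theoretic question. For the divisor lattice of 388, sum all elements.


sigma(n) = sum of divisors.
Divisors of 388: [1, 2, 4, 97, 194, 388]
Sum = 686


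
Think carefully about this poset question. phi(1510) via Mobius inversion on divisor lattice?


phi(n) = n * prod_{p|n} (1 - 1/p).
Prime divisors of 1510: [2, 5, 151]
phi(1510) = 1510 * (1 - 1/2) * (1 - 1/5) * (1 - 1/151)
phi(1510) = 600


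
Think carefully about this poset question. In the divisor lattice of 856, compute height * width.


Height = length of longest chain minus 1; width = size of largest antichain.
A maximum chain: 1 | 107 | 214 | 428 | 856  (height 4).
A maximum antichain: {2, 107}  (width 2).
Product = 4 * 2 = 8


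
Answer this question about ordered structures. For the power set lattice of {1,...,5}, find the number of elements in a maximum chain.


A chain is a totally ordered subset; we count the number of elements in a maximum chain.
Compute, for each element x, the size of the longest chain ending at x:
  {}: 1
  {1}: 2
  {2}: 2
  {3}: 2
  {4}: 2
  {5}: 2
  ...
A maximum chain: {} < {1} < {1,2} < {1,2,3} < {1,2,3,4} < {1,2,3,4,5}
Number of elements in the longest chain: 6


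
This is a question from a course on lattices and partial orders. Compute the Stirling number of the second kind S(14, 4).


S(n,k) = k*S(n-1,k) + S(n-1,k-1).
S(13,4) = 2532530, S(13,3) = 261625
S(14,4) = 4*2532530 + 261625 = 10130120 + 261625
S(14,4) = 10391745


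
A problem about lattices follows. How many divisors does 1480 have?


Divisors of 1480: [1, 2, 4, 5, 8, 10, 20, 37, 40, 74, 148, 185, 296, 370, 740, 1480]
Count: 16


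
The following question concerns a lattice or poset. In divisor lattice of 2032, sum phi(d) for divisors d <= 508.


Divisors of 2032 up to 508: [1, 2, 4, 8, 16, 127, 254, 508]
phi values: [1, 1, 2, 4, 8, 126, 126, 252]
Sum = 520


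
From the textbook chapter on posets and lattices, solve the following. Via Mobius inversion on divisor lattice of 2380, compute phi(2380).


phi(n) = n * prod_{p|n} (1 - 1/p).
Prime divisors of 2380: [2, 5, 7, 17]
phi(2380) = 2380 * (1 - 1/2) * (1 - 1/5) * (1 - 1/7) * (1 - 1/17)
phi(2380) = 768


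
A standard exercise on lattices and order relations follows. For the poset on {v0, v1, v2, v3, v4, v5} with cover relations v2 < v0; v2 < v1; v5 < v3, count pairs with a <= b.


The order relation is {(a,b) : a <= b}, reflexive so it includes (a,a).
Examples: (v0,v0), (v1,v1), (v2,v0), (v2,v1), (v2,v2), ...
Total ordered pairs: 9


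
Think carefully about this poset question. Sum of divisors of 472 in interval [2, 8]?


Interval [2,8] in divisors of 472: [2, 4, 8]
Sum = 14


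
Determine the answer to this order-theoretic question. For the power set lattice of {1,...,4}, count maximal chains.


A maximal chain goes from the minimum element to a maximal element via cover relations.
Counting all min-to-max paths in the cover graph.
Total maximal chains: 24


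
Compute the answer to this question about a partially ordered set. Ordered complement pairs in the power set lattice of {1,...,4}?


Complement pair (a,b): a meet b = bottom, a join b = top.
Here: A intersect B = {} and A union B = {1,...,4}.
Pairs found: ({},{1,2,3,4}), ({1},{2,3,4}), ({2},{1,3,4}), ({3},{1,2,4}), ... (12 more)
Total ordered pairs: 16


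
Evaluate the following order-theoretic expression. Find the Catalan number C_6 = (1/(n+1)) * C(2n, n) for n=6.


C(n) = C(2n, n) / (n+1).
C(12, 6) = 924
C(6) = 924 / 7 = 132


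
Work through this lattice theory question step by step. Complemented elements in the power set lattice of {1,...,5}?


An element a is complemented if some b has a meet b = bottom, a join b = top.
every subset A has complement S\A, so all elements are complemented.
Complemented elements: {}, {1}, {2}, {3}, {4}, {5}, ... (26 more)
Count: 32


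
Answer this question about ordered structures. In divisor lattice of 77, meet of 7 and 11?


In a divisor lattice, meet = gcd (greatest common divisor).
By Euclidean algorithm or factoring: gcd(7,11) = 1


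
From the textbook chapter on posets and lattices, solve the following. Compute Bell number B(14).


B(n) = number of set partitions of an n-element set.
B(n) satisfies the recurrence: B(n+1) = sum_k C(n,k)*B(k).
B(14) = 190899322


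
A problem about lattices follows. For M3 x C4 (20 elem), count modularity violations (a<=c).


Modular law: if a <= c then a v (b ^ c) = (a v b) ^ c.
Check all triples (a,b,c) with a <= c among 20 elements.
This lattice is modular (diamonds M_m and their chain-products are modular).
Total violating triples: 0


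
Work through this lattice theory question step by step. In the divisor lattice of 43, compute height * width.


Height = length of longest chain minus 1; width = size of largest antichain.
A maximum chain: 1 | 43  (height 1).
A maximum antichain: {1}  (width 1).
Product = 1 * 1 = 1


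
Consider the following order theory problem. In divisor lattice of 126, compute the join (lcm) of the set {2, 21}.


In a divisor lattice, join = lcm (least common multiple).
Compute lcm iteratively: start with first element, then lcm(current, next).
Elements: [2, 21]
lcm(2,21) = 42
Final lcm = 42


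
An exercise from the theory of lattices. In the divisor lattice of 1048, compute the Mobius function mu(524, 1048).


In a divisor lattice, mu(a,b) = mu(b/a) where mu is the classical Mobius function.
b/a = 1048/524 = 2
Prime factorization of 2: primes [2]
2 is squarefree with 1 prime factor(s), so mu(2) = (-1)^1 = -1


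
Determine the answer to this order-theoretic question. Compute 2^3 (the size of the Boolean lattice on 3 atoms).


Power set = 2^n.
2^3 = 8


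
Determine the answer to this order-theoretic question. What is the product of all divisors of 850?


Divisors of 850: [1, 2, 5, 10, 17, 25, 34, 50, 85, 170, 425, 850]
Product = n^(d(n)/2) = 850^(12/2)
Product = 377149515625000000


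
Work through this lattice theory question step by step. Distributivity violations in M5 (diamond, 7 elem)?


Distributive law: a ^ (b v c) = (a ^ b) v (a ^ c).
Check all 7^3 = 343 ordered triples (a,b,c).
  e.g. a=a1, b=a2, c=a3: lhs=a1 != rhs=0
  e.g. a=a1, b=a2, c=a4: lhs=a1 != rhs=0
Total violating triples: 60


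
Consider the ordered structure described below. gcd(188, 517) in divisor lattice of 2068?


Meet=gcd.
gcd(188,517)=47


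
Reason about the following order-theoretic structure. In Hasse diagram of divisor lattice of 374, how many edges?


A cover relation a -< b holds when a < b with no c strictly between.
Cover relations:
  1 -< 2
  1 -< 11
  1 -< 17
  2 -< 22
  2 -< 34
  11 -< 22
  11 -< 187
  17 -< 34
  ...4 more
Total: 12


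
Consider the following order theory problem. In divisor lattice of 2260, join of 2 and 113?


In a divisor lattice, join = lcm (least common multiple).
gcd(2,113) = 1
lcm(2,113) = 2*113/gcd = 226/1 = 226


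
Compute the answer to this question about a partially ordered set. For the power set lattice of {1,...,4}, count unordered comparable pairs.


A comparable pair {a,b} has a < b or b < a in the order.
Count unordered pairs where one element is strictly below the other.
Examples: {{},{1}}, {{},{2}}, {{},{3}}, {{},{4}}, ...
Total comparable pairs: 65


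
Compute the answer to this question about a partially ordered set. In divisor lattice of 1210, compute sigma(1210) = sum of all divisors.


sigma(n) = sum of divisors.
Divisors of 1210: [1, 2, 5, 10, 11, 22, 55, 110, 121, 242, 605, 1210]
Sum = 2394


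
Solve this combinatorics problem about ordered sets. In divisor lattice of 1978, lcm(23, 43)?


Join=lcm.
gcd(23,43)=1
lcm=989


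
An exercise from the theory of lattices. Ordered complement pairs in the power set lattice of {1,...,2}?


Complement pair (a,b): a meet b = bottom, a join b = top.
Here: A intersect B = {} and A union B = {1,...,2}.
Pairs found: ({},{1,2}), ({1},{2}), ({2},{1}), ({1,2},{})
Total ordered pairs: 4


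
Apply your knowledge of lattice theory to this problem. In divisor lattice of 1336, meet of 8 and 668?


In a divisor lattice, meet = gcd (greatest common divisor).
By Euclidean algorithm or factoring: gcd(8,668) = 4
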